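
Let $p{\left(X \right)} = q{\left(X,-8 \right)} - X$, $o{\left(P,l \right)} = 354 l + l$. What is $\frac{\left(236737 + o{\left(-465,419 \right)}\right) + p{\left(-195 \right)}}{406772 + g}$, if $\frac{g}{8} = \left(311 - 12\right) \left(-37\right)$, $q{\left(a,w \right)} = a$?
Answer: $\frac{192741}{159134} \approx 1.2112$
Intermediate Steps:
$o{\left(P,l \right)} = 355 l$
$p{\left(X \right)} = 0$ ($p{\left(X \right)} = X - X = 0$)
$g = -88504$ ($g = 8 \left(311 - 12\right) \left(-37\right) = 8 \cdot 299 \left(-37\right) = 8 \left(-11063\right) = -88504$)
$\frac{\left(236737 + o{\left(-465,419 \right)}\right) + p{\left(-195 \right)}}{406772 + g} = \frac{\left(236737 + 355 \cdot 419\right) + 0}{406772 - 88504} = \frac{\left(236737 + 148745\right) + 0}{318268} = \left(385482 + 0\right) \frac{1}{318268} = 385482 \cdot \frac{1}{318268} = \frac{192741}{159134}$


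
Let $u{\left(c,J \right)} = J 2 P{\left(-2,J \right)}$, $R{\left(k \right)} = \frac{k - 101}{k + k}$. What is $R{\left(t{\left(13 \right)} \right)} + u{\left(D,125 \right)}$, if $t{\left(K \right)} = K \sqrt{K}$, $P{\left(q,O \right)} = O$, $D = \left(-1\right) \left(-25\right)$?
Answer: $\frac{62501}{2} - \frac{101 \sqrt{13}}{338} \approx 31249.0$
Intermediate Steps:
$D = 25$
$t{\left(K \right)} = K^{\frac{3}{2}}$
$R{\left(k \right)} = \frac{-101 + k}{2 k}$
$u{\left(c,J \right)} = 2 J^{2}$ ($u{\left(c,J \right)} = J 2 J = 2 J J = 2 J^{2}$)
$R{\left(t{\left(13 \right)} \right)} + u{\left(D,125 \right)} = \frac{-101 + 13^{\frac{3}{2}}}{2 \cdot 13^{\frac{3}{2}}} + 2 \cdot 125^{2} = \frac{-101 + 13 \sqrt{13}}{2 \cdot 13 \sqrt{13}} + 2 \cdot 15625 = \frac{\frac{\sqrt{13}}{169} \left(-101 + 13 \sqrt{13}\right)}{2} + 31250 = \frac{\sqrt{13} \left(-101 + 13 \sqrt{13}\right)}{338} + 31250 = 31250 + \frac{\sqrt{13} \left(-101 + 13 \sqrt{13}\right)}{338}$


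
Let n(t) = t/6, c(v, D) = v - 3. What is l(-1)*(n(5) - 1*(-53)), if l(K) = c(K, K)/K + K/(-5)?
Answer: 2261/10 ≈ 226.10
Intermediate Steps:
c(v, D) = -3 + v
l(K) = -K/5 + (-3 + K)/K (l(K) = (-3 + K)/K + K/(-5) = (-3 + K)/K + K*(-⅕) = (-3 + K)/K - K/5 = -K/5 + (-3 + K)/K)
n(t) = t/6 (n(t) = t*(⅙) = t/6)
l(-1)*(n(5) - 1*(-53)) = (1 - 3/(-1) - ⅕*(-1))*((⅙)*5 - 1*(-53)) = (1 - 3*(-1) + ⅕)*(⅚ + 53) = (1 + 3 + ⅕)*(323/6) = (21/5)*(323/6) = 2261/10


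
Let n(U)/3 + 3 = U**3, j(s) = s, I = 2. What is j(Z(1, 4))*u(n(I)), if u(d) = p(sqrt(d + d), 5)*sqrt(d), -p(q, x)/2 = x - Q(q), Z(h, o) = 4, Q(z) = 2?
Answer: -24*sqrt(15) ≈ -92.952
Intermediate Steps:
p(q, x) = 4 - 2*x (p(q, x) = -2*(x - 1*2) = -2*(x - 2) = -2*(-2 + x) = 4 - 2*x)
n(U) = -9 + 3*U**3
u(d) = -6*sqrt(d) (u(d) = (4 - 2*5)*sqrt(d) = (4 - 10)*sqrt(d) = -6*sqrt(d))
j(Z(1, 4))*u(n(I)) = 4*(-6*sqrt(-9 + 3*2**3)) = 4*(-6*sqrt(-9 + 3*8)) = 4*(-6*sqrt(-9 + 24)) = 4*(-6*sqrt(15)) = -24*sqrt(15)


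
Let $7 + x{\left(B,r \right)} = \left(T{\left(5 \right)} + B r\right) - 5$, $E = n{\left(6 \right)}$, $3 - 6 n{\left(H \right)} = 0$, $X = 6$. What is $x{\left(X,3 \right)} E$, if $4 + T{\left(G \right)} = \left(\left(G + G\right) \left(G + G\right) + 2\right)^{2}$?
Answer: $5203$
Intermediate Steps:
$n{\left(H \right)} = \frac{1}{2}$ ($n{\left(H \right)} = \frac{1}{2} - 0 = \frac{1}{2} + 0 = \frac{1}{2}$)
$E = \frac{1}{2} \approx 0.5$
$T{\left(G \right)} = -4 + \left(2 + 4 G^{2}\right)^{2}$ ($T{\left(G \right)} = -4 + \left(\left(G + G\right) \left(G + G\right) + 2\right)^{2} = -4 + \left(2 G 2 G + 2\right)^{2} = -4 + \left(4 G^{2} + 2\right)^{2} = -4 + \left(2 + 4 G^{2}\right)^{2}$)
$x{\left(B,r \right)} = 10388 + B r$ ($x{\left(B,r \right)} = -7 - \left(5 - B r - 16 \cdot 5^{2} \left(1 + 5^{2}\right)\right) = -7 - \left(5 - 400 \left(1 + 25\right) - B r\right) = -7 + \left(\left(16 \cdot 25 \cdot 26 + B r\right) - 5\right) = -7 + \left(\left(10400 + B r\right) - 5\right) = -7 + \left(10395 + B r\right) = 10388 + B r$)
$x{\left(X,3 \right)} E = \left(10388 + 6 \cdot 3\right) \frac{1}{2} = \left(10388 + 18\right) \frac{1}{2} = 10406 \cdot \frac{1}{2} = 5203$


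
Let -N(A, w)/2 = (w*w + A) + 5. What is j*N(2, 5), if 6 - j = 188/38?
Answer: -1280/19 ≈ -67.368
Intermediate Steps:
N(A, w) = -10 - 2*A - 2*w² (N(A, w) = -2*((w*w + A) + 5) = -2*((w² + A) + 5) = -2*((A + w²) + 5) = -2*(5 + A + w²) = -10 - 2*A - 2*w²)
j = 20/19 (j = 6 - 188/38 = 6 - 1*94/19 = 6 - 94/19 = 20/19 ≈ 1.0526)
j*N(2, 5) = 20*(-10 - 2*2 - 2*5²)/19 = 20*(-10 - 4 - 2*25)/19 = 20*(-10 - 4 - 50)/19 = (20/19)*(-64) = -1280/19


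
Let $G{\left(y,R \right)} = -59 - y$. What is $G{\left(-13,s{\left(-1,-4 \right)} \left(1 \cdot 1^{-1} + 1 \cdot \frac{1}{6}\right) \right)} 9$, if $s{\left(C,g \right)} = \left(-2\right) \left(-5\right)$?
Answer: $-414$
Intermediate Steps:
$s{\left(C,g \right)} = 10$
$G{\left(-13,s{\left(-1,-4 \right)} \left(1 \cdot 1^{-1} + 1 \cdot \frac{1}{6}\right) \right)} 9 = \left(-59 - -13\right) 9 = \left(-59 + 13\right) 9 = \left(-46\right) 9 = -414$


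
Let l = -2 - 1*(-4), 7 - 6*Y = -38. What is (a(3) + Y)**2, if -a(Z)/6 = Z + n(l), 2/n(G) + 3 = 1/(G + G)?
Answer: 18225/484 ≈ 37.655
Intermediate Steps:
Y = 15/2 (Y = 7/6 - 1/6*(-38) = 7/6 + 19/3 = 15/2 ≈ 7.5000)
l = 2 (l = -2 + 4 = 2)
n(G) = 2/(-3 + 1/(2*G)) (n(G) = 2/(-3 + 1/(G + G)) = 2/(-3 + 1/(2*G)))
a(Z) = 48/11 - 6*Z (a(Z) = -6*(Z - 4*2/(-1 + 6*2)) = -6*(Z - 4*2/(-1 + 12)) = -6*(Z - 4*2/11) = -6*(Z - 4*2*1/11) = -6*(Z - 8/11) = -6*(-8/11 + Z) = 48/11 - 6*Z)
(a(3) + Y)**2 = ((48/11 - 6*3) + 15/2)**2 = ((48/11 - 18) + 15/2)**2 = (-150/11 + 15/2)**2 = (-135/22)**2 = 18225/484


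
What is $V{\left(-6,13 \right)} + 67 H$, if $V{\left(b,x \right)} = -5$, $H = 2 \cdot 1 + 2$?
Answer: $263$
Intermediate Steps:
$H = 4$ ($H = 2 + 2 = 4$)
$V{\left(-6,13 \right)} + 67 H = -5 + 67 \cdot 4 = -5 + 268 = 263$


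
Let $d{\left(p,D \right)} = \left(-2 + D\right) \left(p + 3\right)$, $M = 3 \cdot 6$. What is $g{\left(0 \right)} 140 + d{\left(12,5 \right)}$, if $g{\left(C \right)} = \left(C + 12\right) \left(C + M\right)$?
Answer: $30285$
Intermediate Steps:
$M = 18$
$g{\left(C \right)} = \left(12 + C\right) \left(18 + C\right)$ ($g{\left(C \right)} = \left(C + 12\right) \left(C + 18\right) = \left(12 + C\right) \left(18 + C\right)$)
$d{\left(p,D \right)} = \left(-2 + D\right) \left(3 + p\right)$
$g{\left(0 \right)} 140 + d{\left(12,5 \right)} = \left(216 + 0^{2} + 30 \cdot 0\right) 140 + \left(-6 - 24 + 3 \cdot 5 + 5 \cdot 12\right) = \left(216 + 0 + 0\right) 140 + \left(-6 - 24 + 15 + 60\right) = 216 \cdot 140 + 45 = 30240 + 45 = 30285$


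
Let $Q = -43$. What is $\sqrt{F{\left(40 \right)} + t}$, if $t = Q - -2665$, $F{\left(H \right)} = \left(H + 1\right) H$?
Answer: $\sqrt{4262} \approx 65.284$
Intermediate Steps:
$F{\left(H \right)} = H \left(1 + H\right)$ ($F{\left(H \right)} = \left(1 + H\right) H = H \left(1 + H\right)$)
$t = 2622$ ($t = -43 - -2665 = -43 + 2665 = 2622$)
$\sqrt{F{\left(40 \right)} + t} = \sqrt{40 \left(1 + 40\right) + 2622} = \sqrt{40 \cdot 41 + 2622} = \sqrt{1640 + 2622} = \sqrt{4262}$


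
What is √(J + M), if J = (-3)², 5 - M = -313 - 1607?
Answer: √1934 ≈ 43.977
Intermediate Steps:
M = 1925 (M = 5 - (-313 - 1607) = 5 - 1*(-1920) = 5 + 1920 = 1925)
J = 9
√(J + M) = √(9 + 1925) = √1934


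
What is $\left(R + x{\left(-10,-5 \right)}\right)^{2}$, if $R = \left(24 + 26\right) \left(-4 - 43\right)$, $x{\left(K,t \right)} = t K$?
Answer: $5290000$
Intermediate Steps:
$x{\left(K,t \right)} = K t$
$R = -2350$ ($R = 50 \left(-47\right) = -2350$)
$\left(R + x{\left(-10,-5 \right)}\right)^{2} = \left(-2350 - -50\right)^{2} = \left(-2350 + 50\right)^{2} = \left(-2300\right)^{2} = 5290000$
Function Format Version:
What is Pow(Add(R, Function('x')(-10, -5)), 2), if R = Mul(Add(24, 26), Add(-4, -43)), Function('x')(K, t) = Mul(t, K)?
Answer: 5290000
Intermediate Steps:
Function('x')(K, t) = Mul(K, t)
R = -2350 (R = Mul(50, -47) = -2350)
Pow(Add(R, Function('x')(-10, -5)), 2) = Pow(Add(-2350, Mul(-10, -5)), 2) = Pow(Add(-2350, 50), 2) = Pow(-2300, 2) = 5290000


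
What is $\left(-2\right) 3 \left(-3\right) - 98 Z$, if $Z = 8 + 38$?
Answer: $-4490$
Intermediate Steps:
$Z = 46$
$\left(-2\right) 3 \left(-3\right) - 98 Z = \left(-2\right) 3 \left(-3\right) - 4508 = \left(-6\right) \left(-3\right) - 4508 = 18 - 4508 = -4490$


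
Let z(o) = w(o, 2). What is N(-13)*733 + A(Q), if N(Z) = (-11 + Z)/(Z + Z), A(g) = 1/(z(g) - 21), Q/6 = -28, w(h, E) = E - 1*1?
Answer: 175907/260 ≈ 676.57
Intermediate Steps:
w(h, E) = -1 + E (w(h, E) = E - 1 = -1 + E)
z(o) = 1 (z(o) = -1 + 2 = 1)
Q = -168 (Q = 6*(-28) = -168)
A(g) = -1/20 (A(g) = 1/(1 - 21) = 1/(-20) = -1/20)
N(Z) = (-11 + Z)/(2*Z) (N(Z) = (-11 + Z)/((2*Z)) = (-11 + Z)*(1/(2*Z)) = (-11 + Z)/(2*Z))
N(-13)*733 + A(Q) = ((½)*(-11 - 13)/(-13))*733 - 1/20 = ((½)*(-1/13)*(-24))*733 - 1/20 = (12/13)*733 - 1/20 = 8796/13 - 1/20 = 175907/260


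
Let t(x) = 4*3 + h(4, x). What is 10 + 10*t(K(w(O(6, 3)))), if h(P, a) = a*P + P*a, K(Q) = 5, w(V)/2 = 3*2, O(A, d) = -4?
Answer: 530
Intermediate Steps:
w(V) = 12 (w(V) = 2*(3*2) = 2*6 = 12)
h(P, a) = 2*P*a (h(P, a) = P*a + P*a = 2*P*a)
t(x) = 12 + 8*x (t(x) = 4*3 + 2*4*x = 12 + 8*x)
10 + 10*t(K(w(O(6, 3)))) = 10 + 10*(12 + 8*5) = 10 + 10*(12 + 40) = 10 + 10*52 = 10 + 520 = 530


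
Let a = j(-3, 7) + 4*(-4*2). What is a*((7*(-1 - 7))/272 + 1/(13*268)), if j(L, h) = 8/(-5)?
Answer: 511434/74035 ≈ 6.9080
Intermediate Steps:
j(L, h) = -8/5 (j(L, h) = 8*(-⅕) = -8/5)
a = -168/5 (a = -8/5 + 4*(-4*2) = -8/5 + 4*(-8) = -8/5 - 32 = -168/5 ≈ -33.600)
a*((7*(-1 - 7))/272 + 1/(13*268)) = -168*((7*(-1 - 7))/272 + 1/(13*268))/5 = -168*((7*(-8))*(1/272) + (1/13)*(1/268))/5 = -168*(-56*1/272 + 1/3484)/5 = -168*(-7/34 + 1/3484)/5 = -168/5*(-12177/59228) = 511434/74035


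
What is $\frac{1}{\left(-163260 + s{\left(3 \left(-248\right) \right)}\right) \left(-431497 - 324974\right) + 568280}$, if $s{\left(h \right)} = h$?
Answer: $\frac{1}{124064838164} \approx 8.0603 \cdot 10^{-12}$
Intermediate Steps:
$\frac{1}{\left(-163260 + s{\left(3 \left(-248\right) \right)}\right) \left(-431497 - 324974\right) + 568280} = \frac{1}{\left(-163260 + 3 \left(-248\right)\right) \left(-431497 - 324974\right) + 568280} = \frac{1}{\left(-163260 - 744\right) \left(-756471\right) + 568280} = \frac{1}{\left(-164004\right) \left(-756471\right) + 568280} = \frac{1}{124064269884 + 568280} = \frac{1}{124064838164}$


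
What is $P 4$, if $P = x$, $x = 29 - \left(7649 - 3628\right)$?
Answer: $-15968$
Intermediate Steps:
$x = -3992$ ($x = 29 - 4021 = -3992$)
$P = -3992$
$P 4 = \left(-3992\right) 4 = -15968$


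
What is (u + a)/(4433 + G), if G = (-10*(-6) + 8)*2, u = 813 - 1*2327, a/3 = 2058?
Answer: 4660/4569 ≈ 1.0199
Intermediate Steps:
a = 6174 (a = 3*2058 = 6174)
u = -1514 (u = 813 - 2327 = -1514)
G = 136 (G = (60 + 8)*2 = 68*2 = 136)
(u + a)/(4433 + G) = (-1514 + 6174)/(4433 + 136) = 4660/4569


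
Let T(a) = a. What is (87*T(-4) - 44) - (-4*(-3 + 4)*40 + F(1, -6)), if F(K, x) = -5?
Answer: -227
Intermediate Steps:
(87*T(-4) - 44) - (-4*(-3 + 4)*40 + F(1, -6)) = (87*(-4) - 44) - (-4*(-3 + 4)*40 - 5) = (-348 - 44) - (-4*1*40 - 5) = -392 - (-4*40 - 5) = -392 - (-160 - 5) = -392 - 1*(-165) = -392 + 165 = -227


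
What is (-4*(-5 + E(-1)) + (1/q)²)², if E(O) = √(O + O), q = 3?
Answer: 30169/81 - 1448*I*√2/9 ≈ 372.46 - 227.53*I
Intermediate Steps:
E(O) = √2*√O (E(O) = √(2*O) = √2*√O)
(-4*(-5 + E(-1)) + (1/q)²)² = (-4*(-5 + √2*√(-1)) + (1/3)²)² = (-4*(-5 + √2*I) + (⅓)²)² = (-4*(-5 + I*√2) + ⅑)² = ((20 - 4*I*√2) + ⅑)² = (181/9 - 4*I*√2)²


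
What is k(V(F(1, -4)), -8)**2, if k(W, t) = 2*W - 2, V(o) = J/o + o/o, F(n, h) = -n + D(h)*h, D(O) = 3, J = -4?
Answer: 64/169 ≈ 0.37870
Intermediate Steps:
F(n, h) = -n + 3*h
V(o) = 1 - 4/o (V(o) = -4/o + o/o = -4/o + 1 = 1 - 4/o)
k(W, t) = -2 + 2*W
k(V(F(1, -4)), -8)**2 = (-2 + 2*((-4 + (-1*1 + 3*(-4)))/(-1*1 + 3*(-4))))**2 = (-2 + 2*((-4 + (-1 - 12))/(-1 - 12)))**2 = (-2 + 2*((-4 - 13)/(-13)))**2 = (-2 + 2*(-1/13*(-17)))**2 = (-2 + 2*(17/13))**2 = (-2 + 34/13)**2 = (8/13)**2 = 64/169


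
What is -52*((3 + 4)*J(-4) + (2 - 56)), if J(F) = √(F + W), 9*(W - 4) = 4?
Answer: 7696/3 ≈ 2565.3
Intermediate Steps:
W = 40/9 (W = 4 + (⅑)*4 = 4 + 4/9 = 40/9 ≈ 4.4444)
J(F) = √(40/9 + F) (J(F) = √(F + 40/9) = √(40/9 + F))
-52*((3 + 4)*J(-4) + (2 - 56)) = -52*((3 + 4)*(√(40 + 9*(-4))/3) + (2 - 56)) = -52*(7*(√(40 - 36)/3) - 54) = -52*(7*(√4/3) - 54) = -52*(7*((⅓)*2) - 54) = -52*(7*(⅔) - 54) = -52*(14/3 - 54) = -52*(-148/3) = 7696/3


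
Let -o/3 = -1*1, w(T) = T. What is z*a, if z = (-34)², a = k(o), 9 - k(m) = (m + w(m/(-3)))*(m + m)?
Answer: -3468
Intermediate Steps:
o = 3 (o = -(-3) = -3*(-1) = 3)
k(m) = 9 - 4*m²/3 (k(m) = 9 - (m + m/(-3))*(m + m) = 9 - (m + m*(-⅓))*2*m = 9 - (m - m/3)*2*m = 9 - 2*m/3*2*m = 9 - 4*m²/3)
a = -3 (a = 9 - 4/3*3² = 9 - 4/3*9 = 9 - 12 = -3)
z = 1156
z*a = 1156*(-3) = -3468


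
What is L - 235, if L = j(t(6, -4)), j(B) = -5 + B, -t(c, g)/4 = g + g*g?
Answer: -288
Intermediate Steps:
t(c, g) = -4*g - 4*g² (t(c, g) = -4*(g + g*g) = -4*(g + g²) = -4*g - 4*g²)
L = -53 (L = -5 - 4*(-4)*(1 - 4) = -5 - 4*(-4)*(-3) = -5 - 48 = -53)
L - 235 = -53 - 235 = -288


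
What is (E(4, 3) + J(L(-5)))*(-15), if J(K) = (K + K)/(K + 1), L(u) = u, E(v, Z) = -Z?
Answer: 15/2 ≈ 7.5000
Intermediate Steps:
J(K) = 2*K/(1 + K) (J(K) = (2*K)/(1 + K) = 2*K/(1 + K))
(E(4, 3) + J(L(-5)))*(-15) = (-1*3 + 2*(-5)/(1 - 5))*(-15) = (-3 + 2*(-5)/(-4))*(-15) = (-3 + 2*(-5)*(-¼))*(-15) = (-3 + 5/2)*(-15) = -½*(-15) = 15/2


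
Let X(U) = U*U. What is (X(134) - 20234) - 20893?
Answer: -23171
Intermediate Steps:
X(U) = U**2
(X(134) - 20234) - 20893 = (134**2 - 20234) - 20893 = (17956 - 20234) - 20893 = -2278 - 20893 = -23171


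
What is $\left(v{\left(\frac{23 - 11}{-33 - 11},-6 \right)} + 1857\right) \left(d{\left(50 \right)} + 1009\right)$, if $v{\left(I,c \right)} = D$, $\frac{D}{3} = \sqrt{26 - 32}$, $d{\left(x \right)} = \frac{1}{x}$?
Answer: $\frac{93687507}{50} + \frac{151353 i \sqrt{6}}{50} \approx 1.8738 \cdot 10^{6} + 7414.8 i$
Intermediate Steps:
$D = 3 i \sqrt{6}$ ($D = 3 \sqrt{26 - 32} = 3 \sqrt{-6} = 3 i \sqrt{6} \approx 7.3485 i$)
$v{\left(I,c \right)} = 3 i \sqrt{6}$
$\left(v{\left(\frac{23 - 11}{-33 - 11},-6 \right)} + 1857\right) \left(d{\left(50 \right)} + 1009\right) = \left(3 i \sqrt{6} + 1857\right) \left(\frac{1}{50} + 1009\right) = \left(1857 + 3 i \sqrt{6}\right) \left(\frac{1}{50} + 1009\right) = \left(1857 + 3 i \sqrt{6}\right) \frac{50451}{50} = \frac{93687507}{50} + \frac{151353 i \sqrt{6}}{50}$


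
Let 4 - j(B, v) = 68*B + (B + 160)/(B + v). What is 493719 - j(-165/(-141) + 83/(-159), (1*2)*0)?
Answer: 4470665260820/9049803 ≈ 4.9401e+5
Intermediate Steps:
j(B, v) = 4 - 68*B - (160 + B)/(B + v) (j(B, v) = 4 - (68*B + (B + 160)/(B + v)) = 4 - (68*B + (160 + B)/(B + v)) = 4 + (-68*B - (160 + B)/(B + v)) = 4 - 68*B - (160 + B)/(B + v))
493719 - j(-165/(-141) + 83/(-159), (1*2)*0) = 493719 - (-160 - 68*(-165/(-141) + 83/(-159))**2 + 3*(-165/(-141) + 83/(-159)) + 4*((1*2)*0) - 68*(-165/(-141) + 83/(-159))*(1*2)*0)/((-165/(-141) + 83/(-159)) + (1*2)*0) = 493719 - (-160 - 68*(-165*(-1/141) + 83*(-1/159))**2 + 3*(-165*(-1/141) + 83*(-1/159)) + 4*(2*0) - 68*(-165*(-1/141) + 83*(-1/159))*2*0)/((-165*(-1/141) + 83*(-1/159)) + 2*0) = 493719 - (-160 - 68*(55/47 - 83/159)**2 + 3*(55/47 - 83/159) + 4*0 - 68*(55/47 - 83/159)*0)/((55/47 - 83/159) + 0) = 493719 - (-160 - 68*(4844/7473)**2 + 3*(4844/7473) + 0 - 68*4844/7473*0)/(4844/7473 + 0) = 493719 - (-160 - 68*23464336/55845729 + 4844/2491 + 0 + 0)/4844/7473 = 493719 - 7473*(-160 - 1595574848/55845729 + 4844/2491 + 0 + 0)/4844 = 493719 - 7473*(-10422293852)/(4844*55845729) = 493719 - 1*(-2605573463/9049803) = 493719 + 2605573463/9049803 = 4470665260820/9049803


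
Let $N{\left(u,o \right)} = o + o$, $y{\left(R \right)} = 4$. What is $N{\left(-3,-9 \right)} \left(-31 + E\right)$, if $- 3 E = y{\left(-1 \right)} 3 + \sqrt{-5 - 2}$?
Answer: $630 + 6 i \sqrt{7} \approx 630.0 + 15.875 i$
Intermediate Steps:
$E = -4 - \frac{i \sqrt{7}}{3}$ ($E = - \frac{4 \cdot 3 + \sqrt{-5 - 2}}{3} = - \frac{12 + \sqrt{-7}}{3} = - \frac{12 + i \sqrt{7}}{3} = -4 - \frac{i \sqrt{7}}{3} \approx -4.0 - 0.88192 i$)
$N{\left(u,o \right)} = 2 o$
$N{\left(-3,-9 \right)} \left(-31 + E\right) = 2 \left(-9\right) \left(-31 - \left(4 + \frac{i \sqrt{7}}{3}\right)\right) = - 18 \left(-35 - \frac{i \sqrt{7}}{3}\right) = 630 + 6 i \sqrt{7}$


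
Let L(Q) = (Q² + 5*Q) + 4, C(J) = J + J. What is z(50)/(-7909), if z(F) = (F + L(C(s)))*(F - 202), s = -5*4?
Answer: 221008/7909 ≈ 27.944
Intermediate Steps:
s = -20
C(J) = 2*J
L(Q) = 4 + Q² + 5*Q
z(F) = (-202 + F)*(1404 + F) (z(F) = (F + (4 + (2*(-20))² + 5*(2*(-20))))*(F - 202) = (F + (4 + (-40)² + 5*(-40)))*(-202 + F) = (F + (4 + 1600 - 200))*(-202 + F) = (F + 1404)*(-202 + F) = (1404 + F)*(-202 + F) = (-202 + F)*(1404 + F))
z(50)/(-7909) = (-283608 + 50² + 1202*50)/(-7909) = (-283608 + 2500 + 60100)*(-1/7909) = -221008*(-1/7909) = 221008/7909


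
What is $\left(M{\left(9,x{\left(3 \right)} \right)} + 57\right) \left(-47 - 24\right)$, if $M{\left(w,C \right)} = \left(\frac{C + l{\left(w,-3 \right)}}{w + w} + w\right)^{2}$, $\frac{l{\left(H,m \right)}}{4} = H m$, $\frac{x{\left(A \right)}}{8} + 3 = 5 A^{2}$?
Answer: $- \frac{336398}{9} \approx -37378.0$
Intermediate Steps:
$x{\left(A \right)} = -24 + 40 A^{2}$ ($x{\left(A \right)} = -24 + 8 \cdot 5 A^{2} = -24 + 40 A^{2}$)
$l{\left(H,m \right)} = 4 H m$
$M{\left(w,C \right)} = \left(w + \frac{C - 12 w}{2 w}\right)^{2}$ ($M{\left(w,C \right)} = \left(\frac{C + 4 w \left(-3\right)}{w + w} + w\right)^{2} = \left(\frac{C - 12 w}{2 w} + w\right)^{2} = \left(w + \frac{C - 12 w}{2 w}\right)^{2}$)
$\left(M{\left(9,x{\left(3 \right)} \right)} + 57\right) \left(-47 - 24\right) = \left(\frac{\left(\left(-24 + 40 \cdot 3^{2}\right) - 108 + 2 \cdot 9^{2}\right)^{2}}{4 \cdot 81} + 57\right) \left(-47 - 24\right) = \left(\frac{1}{4} \cdot \frac{1}{81} \left(\left(-24 + 40 \cdot 9\right) - 108 + 2 \cdot 81\right)^{2} + 57\right) \left(-47 - 24\right) = \left(\frac{1}{4} \cdot \frac{1}{81} \left(\left(-24 + 360\right) - 108 + 162\right)^{2} + 57\right) \left(-71\right) = \left(\frac{1}{4} \cdot \frac{1}{81} \left(336 - 108 + 162\right)^{2} + 57\right) \left(-71\right) = \left(\frac{1}{4} \cdot \frac{1}{81} \cdot 390^{2} + 57\right) \left(-71\right) = \left(\frac{1}{4} \cdot \frac{1}{81} \cdot 152100 + 57\right) \left(-71\right) = \left(\frac{4225}{9} + 57\right) \left(-71\right) = \frac{4738}{9} \left(-71\right) = - \frac{336398}{9}$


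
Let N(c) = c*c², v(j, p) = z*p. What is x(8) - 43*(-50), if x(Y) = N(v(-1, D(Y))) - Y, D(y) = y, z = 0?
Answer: 2142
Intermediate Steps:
v(j, p) = 0 (v(j, p) = 0*p = 0)
N(c) = c³
x(Y) = -Y (x(Y) = 0³ - Y = 0 - Y = -Y)
x(8) - 43*(-50) = -1*8 - 43*(-50) = -8 + 2150 = 2142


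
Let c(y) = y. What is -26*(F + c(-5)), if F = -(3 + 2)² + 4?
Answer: 676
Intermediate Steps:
F = -21 (F = -1*5² + 4 = -1*25 + 4 = -25 + 4 = -21)
-26*(F + c(-5)) = -26*(-21 - 5) = -26*(-26) = 676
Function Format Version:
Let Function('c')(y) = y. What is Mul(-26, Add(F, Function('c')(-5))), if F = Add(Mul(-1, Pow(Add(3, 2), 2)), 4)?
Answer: 676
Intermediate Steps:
F = -21 (F = Add(Mul(-1, Pow(5, 2)), 4) = Add(Mul(-1, 25), 4) = Add(-25, 4) = -21)
Mul(-26, Add(F, Function('c')(-5))) = Mul(-26, Add(-21, -5)) = Mul(-26, -26) = 676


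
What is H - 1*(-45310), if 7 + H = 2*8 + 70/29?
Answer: 1314321/29 ≈ 45321.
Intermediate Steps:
H = 331/29 (H = -7 + (2*8 + 70/29) = -7 + (16 + 70*(1/29)) = -7 + (16 + 70/29) = -7 + 534/29 = 331/29 ≈ 11.414)
H - 1*(-45310) = 331/29 - 1*(-45310) = 331/29 + 45310 = 1314321/29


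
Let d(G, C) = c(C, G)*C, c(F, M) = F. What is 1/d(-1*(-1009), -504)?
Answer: 1/254016 ≈ 3.9368e-6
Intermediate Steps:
d(G, C) = C**2 (d(G, C) = C*C = C**2)
1/d(-1*(-1009), -504) = 1/((-504)**2) = 1/254016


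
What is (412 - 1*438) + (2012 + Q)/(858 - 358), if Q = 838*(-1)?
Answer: -5913/250 ≈ -23.652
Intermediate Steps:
Q = -838
(412 - 1*438) + (2012 + Q)/(858 - 358) = (412 - 1*438) + (2012 - 838)/(858 - 358) = (412 - 438) + 1174/500 = -26 + 1174*(1/500) = -26 + 587/250 = -5913/250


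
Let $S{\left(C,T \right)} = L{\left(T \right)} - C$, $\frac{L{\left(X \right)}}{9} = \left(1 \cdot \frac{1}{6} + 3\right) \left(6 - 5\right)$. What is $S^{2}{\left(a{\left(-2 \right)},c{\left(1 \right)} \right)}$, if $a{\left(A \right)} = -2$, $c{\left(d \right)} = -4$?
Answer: $\frac{3721}{4} \approx 930.25$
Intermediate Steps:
$L{\left(X \right)} = \frac{57}{2}$ ($L{\left(X \right)} = 9 \left(1 \cdot \frac{1}{6} + 3\right) \left(6 - 5\right) = 9 \left(1 \cdot \frac{1}{6} + 3\right) 1 = 9 \left(\frac{1}{6} + 3\right) 1 = 9 \cdot \frac{19}{6} \cdot 1 = 9 \cdot \frac{19}{6} = \frac{57}{2}$)
$S{\left(C,T \right)} = \frac{57}{2} - C$
$S^{2}{\left(a{\left(-2 \right)},c{\left(1 \right)} \right)} = \left(\frac{57}{2} - -2\right)^{2} = \left(\frac{57}{2} + 2\right)^{2} = \left(\frac{61}{2}\right)^{2} = \frac{3721}{4}$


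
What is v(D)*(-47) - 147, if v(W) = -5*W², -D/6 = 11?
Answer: 1023513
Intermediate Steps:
D = -66 (D = -6*11 = -66)
v(D)*(-47) - 147 = -5*(-66)²*(-47) - 147 = -5*4356*(-47) - 147 = -21780*(-47) - 147 = 1023660 - 147 = 1023513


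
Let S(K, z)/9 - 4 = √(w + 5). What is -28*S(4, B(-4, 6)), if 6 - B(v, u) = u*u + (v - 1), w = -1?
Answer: -1512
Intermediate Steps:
B(v, u) = 7 - v - u² (B(v, u) = 6 - (u*u + (v - 1)) = 6 - (u² + (-1 + v)) = 6 - (-1 + v + u²) = 6 + (1 - v - u²) = 7 - v - u²)
S(K, z) = 54 (S(K, z) = 36 + 9*√(-1 + 5) = 36 + 9*√4 = 36 + 9*2 = 36 + 18 = 54)
-28*S(4, B(-4, 6)) = -28*54 = -1512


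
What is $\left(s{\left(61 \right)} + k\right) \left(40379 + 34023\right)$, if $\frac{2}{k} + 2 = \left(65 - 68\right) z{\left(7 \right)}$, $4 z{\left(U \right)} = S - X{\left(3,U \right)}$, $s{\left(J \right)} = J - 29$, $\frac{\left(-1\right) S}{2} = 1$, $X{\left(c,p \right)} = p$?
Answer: $\frac{45831632}{19} \approx 2.4122 \cdot 10^{6}$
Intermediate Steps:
$S = -2$ ($S = \left(-2\right) 1 = -2$)
$s{\left(J \right)} = -29 + J$ ($s{\left(J \right)} = J - 29 = -29 + J$)
$z{\left(U \right)} = - \frac{1}{2} - \frac{U}{4}$ ($z{\left(U \right)} = \frac{-2 - U}{4} = - \frac{1}{2} - \frac{U}{4}$)
$k = \frac{8}{19}$ ($k = \frac{2}{-2 + \left(65 - 68\right) \left(- \frac{1}{2} - \frac{7}{4}\right)} = \frac{2}{-2 - 3 \left(- \frac{1}{2} - \frac{7}{4}\right)} = \frac{2}{-2 - - \frac{27}{4}} = \frac{2}{-2 + \frac{27}{4}} = \frac{2}{\frac{19}{4}} = 2 \cdot \frac{4}{19} = \frac{8}{19} \approx 0.42105$)
$\left(s{\left(61 \right)} + k\right) \left(40379 + 34023\right) = \left(\left(-29 + 61\right) + \frac{8}{19}\right) \left(40379 + 34023\right) = \left(32 + \frac{8}{19}\right) 74402 = \frac{616}{19} \cdot 74402 = \frac{45831632}{19}$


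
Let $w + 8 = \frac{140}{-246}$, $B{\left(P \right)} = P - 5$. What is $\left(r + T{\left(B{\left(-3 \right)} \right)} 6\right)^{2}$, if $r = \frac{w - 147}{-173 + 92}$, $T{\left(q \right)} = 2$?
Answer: $\frac{19235193481}{99261369} \approx 193.78$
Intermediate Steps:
$B{\left(P \right)} = -5 + P$
$w = - \frac{1054}{123}$ ($w = -8 + \frac{140}{-246} = -8 + 140 \left(- \frac{1}{246}\right) = -8 - \frac{70}{123} = - \frac{1054}{123} \approx -8.5691$)
$r = \frac{19135}{9963}$ ($r = \frac{- \frac{1054}{123} - 147}{-173 + 92} = - \frac{19135}{123 \left(-81\right)} = \left(- \frac{19135}{123}\right) \left(- \frac{1}{81}\right) = \frac{19135}{9963} \approx 1.9206$)
$\left(r + T{\left(B{\left(-3 \right)} \right)} 6\right)^{2} = \left(\frac{19135}{9963} + 2 \cdot 6\right)^{2} = \left(\frac{19135}{9963} + 12\right)^{2} = \left(\frac{138691}{9963}\right)^{2} = \frac{19235193481}{99261369}$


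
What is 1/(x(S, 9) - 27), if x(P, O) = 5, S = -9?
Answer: -1/22 ≈ -0.045455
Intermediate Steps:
1/(x(S, 9) - 27) = 1/(5 - 27) = 1/(-22) = -1/22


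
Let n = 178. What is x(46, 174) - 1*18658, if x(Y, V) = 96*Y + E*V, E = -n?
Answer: -45214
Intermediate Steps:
E = -178 (E = -1*178 = -178)
x(Y, V) = -178*V + 96*Y (x(Y, V) = 96*Y - 178*V = -178*V + 96*Y)
x(46, 174) - 1*18658 = (-178*174 + 96*46) - 1*18658 = (-30972 + 4416) - 18658 = -26556 - 18658 = -45214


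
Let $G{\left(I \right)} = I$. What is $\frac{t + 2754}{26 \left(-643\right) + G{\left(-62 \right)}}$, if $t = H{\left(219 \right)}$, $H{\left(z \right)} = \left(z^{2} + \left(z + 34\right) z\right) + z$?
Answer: $- \frac{106341}{16780} \approx -6.3374$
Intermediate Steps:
$H{\left(z \right)} = z + z^{2} + z \left(34 + z\right)$ ($H{\left(z \right)} = \left(z^{2} + \left(34 + z\right) z\right) + z = \left(z^{2} + z \left(34 + z\right)\right) + z = z + z^{2} + z \left(34 + z\right)$)
$t = 103587$ ($t = 219 \left(35 + 2 \cdot 219\right) = 219 \left(35 + 438\right) = 219 \cdot 473 = 103587$)
$\frac{t + 2754}{26 \left(-643\right) + G{\left(-62 \right)}} = \frac{103587 + 2754}{26 \left(-643\right) - 62} = \frac{106341}{-16718 - 62} = \frac{106341}{-16780} = 106341 \left(- \frac{1}{16780}\right) = - \frac{106341}{16780}$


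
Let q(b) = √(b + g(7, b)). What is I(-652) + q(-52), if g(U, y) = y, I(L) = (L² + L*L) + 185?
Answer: 850393 + 2*I*√26 ≈ 8.5039e+5 + 10.198*I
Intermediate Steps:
I(L) = 185 + 2*L² (I(L) = (L² + L²) + 185 = 2*L² + 185 = 185 + 2*L²)
q(b) = √2*√b (q(b) = √(b + b) = √(2*b) = √2*√b)
I(-652) + q(-52) = (185 + 2*(-652)²) + √2*√(-52) = (185 + 2*425104) + √2*(2*I*√13) = (185 + 850208) + 2*I*√26 = 850393 + 2*I*√26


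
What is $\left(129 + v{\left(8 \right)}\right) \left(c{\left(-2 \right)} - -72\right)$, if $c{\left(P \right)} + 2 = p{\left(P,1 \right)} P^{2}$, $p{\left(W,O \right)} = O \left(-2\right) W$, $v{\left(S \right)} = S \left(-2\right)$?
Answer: $9718$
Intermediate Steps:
$v{\left(S \right)} = - 2 S$
$p{\left(W,O \right)} = - 2 O W$
$c{\left(P \right)} = -2 - 2 P^{3}$ ($c{\left(P \right)} = -2 + \left(-2\right) 1 P P^{2} = -2 + - 2 P P^{2} = -2 - 2 P^{3}$)
$\left(129 + v{\left(8 \right)}\right) \left(c{\left(-2 \right)} - -72\right) = \left(129 - 16\right) \left(\left(-2 - 2 \left(-2\right)^{3}\right) - -72\right) = \left(129 - 16\right) \left(\left(-2 - -16\right) + 72\right) = 113 \left(\left(-2 + 16\right) + 72\right) = 113 \left(14 + 72\right) = 113 \cdot 86 = 9718$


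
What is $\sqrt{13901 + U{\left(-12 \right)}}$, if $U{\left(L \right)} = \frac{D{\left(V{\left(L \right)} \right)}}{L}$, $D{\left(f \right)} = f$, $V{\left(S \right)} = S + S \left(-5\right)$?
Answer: $\sqrt{13897} \approx 117.89$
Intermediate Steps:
$V{\left(S \right)} = - 4 S$ ($V{\left(S \right)} = S - 5 S = - 4 S$)
$U{\left(L \right)} = -4$ ($U{\left(L \right)} = \frac{\left(-4\right) L}{L} = -4$)
$\sqrt{13901 + U{\left(-12 \right)}} = \sqrt{13901 - 4} = \sqrt{13897}$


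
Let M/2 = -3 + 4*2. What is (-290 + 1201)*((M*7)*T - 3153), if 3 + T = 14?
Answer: -2170913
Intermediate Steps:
T = 11 (T = -3 + 14 = 11)
M = 10 (M = 2*(-3 + 4*2) = 2*(-3 + 8) = 2*5 = 10)
(-290 + 1201)*((M*7)*T - 3153) = (-290 + 1201)*((10*7)*11 - 3153) = 911*(70*11 - 3153) = 911*(770 - 3153) = 911*(-2383) = -2170913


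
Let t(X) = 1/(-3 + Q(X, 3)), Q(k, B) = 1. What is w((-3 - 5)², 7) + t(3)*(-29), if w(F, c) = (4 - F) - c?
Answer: -105/2 ≈ -52.500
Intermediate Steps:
w(F, c) = 4 - F - c
t(X) = -½ (t(X) = 1/(-3 + 1) = 1/(-2) = -½)
w((-3 - 5)², 7) + t(3)*(-29) = (4 - (-3 - 5)² - 1*7) - ½*(-29) = (4 - 1*(-8)² - 7) + 29/2 = (4 - 1*64 - 7) + 29/2 = (4 - 64 - 7) + 29/2 = -67 + 29/2 = -105/2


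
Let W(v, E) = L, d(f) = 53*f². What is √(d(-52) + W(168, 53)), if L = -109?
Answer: √143203 ≈ 378.42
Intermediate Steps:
W(v, E) = -109
√(d(-52) + W(168, 53)) = √(53*(-52)² - 109) = √(53*2704 - 109) = √(143312 - 109) = √143203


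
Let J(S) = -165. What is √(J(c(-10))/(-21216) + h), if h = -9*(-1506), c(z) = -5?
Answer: √42367442806/1768 ≈ 116.42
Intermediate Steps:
h = 13554
√(J(c(-10))/(-21216) + h) = √(-165/(-21216) + 13554) = √(-165*(-1/21216) + 13554) = √(55/7072 + 13554) = √(95853943/7072) = √42367442806/1768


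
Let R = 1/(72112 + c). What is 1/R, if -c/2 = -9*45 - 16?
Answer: 72954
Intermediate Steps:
c = 842 (c = -2*(-9*45 - 16) = -2*(-405 - 16) = -2*(-421) = 842)
R = 1/72954 (R = 1/(72112 + 842) = 1/72954 ≈ 1.3707e-5)
1/R = 1/(1/72954) = 72954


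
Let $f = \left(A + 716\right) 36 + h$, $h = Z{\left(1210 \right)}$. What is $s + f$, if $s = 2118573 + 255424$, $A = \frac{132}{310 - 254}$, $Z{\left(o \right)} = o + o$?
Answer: $\frac{16815945}{7} \approx 2.4023 \cdot 10^{6}$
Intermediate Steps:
$Z{\left(o \right)} = 2 o$
$A = \frac{33}{14}$ ($A = \frac{132}{56} = 132 \cdot \frac{1}{56} = \frac{33}{14} \approx 2.3571$)
$h = 2420$ ($h = 2 \cdot 1210 = 2420$)
$s = 2373997$
$f = \frac{197966}{7}$ ($f = \left(\frac{33}{14} + 716\right) 36 + 2420 = \frac{10057}{14} \cdot 36 + 2420 = \frac{181026}{7} + 2420 = \frac{197966}{7} \approx 28281.0$)
$s + f = 2373997 + \frac{197966}{7} = \frac{16815945}{7}$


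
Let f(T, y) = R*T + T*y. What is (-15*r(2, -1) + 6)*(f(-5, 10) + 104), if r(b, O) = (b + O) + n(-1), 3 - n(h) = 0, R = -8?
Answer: -5076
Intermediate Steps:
n(h) = 3 (n(h) = 3 - 1*0 = 3 + 0 = 3)
f(T, y) = -8*T + T*y
r(b, O) = 3 + O + b (r(b, O) = (b + O) + 3 = (O + b) + 3 = 3 + O + b)
(-15*r(2, -1) + 6)*(f(-5, 10) + 104) = (-15*(3 - 1 + 2) + 6)*(-5*(-8 + 10) + 104) = (-15*4 + 6)*(-5*2 + 104) = (-3*20 + 6)*(-10 + 104) = (-60 + 6)*94 = -54*94 = -5076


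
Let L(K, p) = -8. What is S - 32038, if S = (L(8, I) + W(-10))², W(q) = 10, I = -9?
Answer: -32034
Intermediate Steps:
S = 4 (S = (-8 + 10)² = 2² = 4)
S - 32038 = 4 - 32038 = -32034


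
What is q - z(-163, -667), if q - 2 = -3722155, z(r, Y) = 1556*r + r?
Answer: -3468362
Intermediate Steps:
z(r, Y) = 1557*r
q = -3722153 (q = 2 - 3722155 = -3722153)
q - z(-163, -667) = -3722153 - 1557*(-163) = -3722153 - 1*(-253791) = -3722153 + 253791 = -3468362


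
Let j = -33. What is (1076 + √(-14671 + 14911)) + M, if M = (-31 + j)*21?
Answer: -268 + 4*√15 ≈ -252.51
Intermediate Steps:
M = -1344 (M = (-31 - 33)*21 = -64*21 = -1344)
(1076 + √(-14671 + 14911)) + M = (1076 + √(-14671 + 14911)) - 1344 = (1076 + √240) - 1344 = (1076 + 4*√15) - 1344 = -268 + 4*√15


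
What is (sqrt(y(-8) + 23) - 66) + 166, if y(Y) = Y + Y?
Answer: 100 + sqrt(7) ≈ 102.65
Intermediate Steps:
y(Y) = 2*Y
(sqrt(y(-8) + 23) - 66) + 166 = (sqrt(2*(-8) + 23) - 66) + 166 = (sqrt(-16 + 23) - 66) + 166 = (sqrt(7) - 66) + 166 = (-66 + sqrt(7)) + 166 = 100 + sqrt(7)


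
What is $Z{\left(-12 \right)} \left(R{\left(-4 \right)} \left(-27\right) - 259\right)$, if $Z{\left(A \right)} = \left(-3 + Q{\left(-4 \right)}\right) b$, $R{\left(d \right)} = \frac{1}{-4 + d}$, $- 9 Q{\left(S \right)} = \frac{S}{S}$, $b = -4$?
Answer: $- \frac{28630}{9} \approx -3181.1$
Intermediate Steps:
$Q{\left(S \right)} = - \frac{1}{9}$ ($Q{\left(S \right)} = - \frac{S \frac{1}{S}}{9} = \left(- \frac{1}{9}\right) 1 = - \frac{1}{9}$)
$Z{\left(A \right)} = \frac{112}{9}$ ($Z{\left(A \right)} = \left(-3 - \frac{1}{9}\right) \left(-4\right) = \left(- \frac{28}{9}\right) \left(-4\right) = \frac{112}{9}$)
$Z{\left(-12 \right)} \left(R{\left(-4 \right)} \left(-27\right) - 259\right) = \frac{112 \left(\frac{1}{-4 - 4} \left(-27\right) - 259\right)}{9} = \frac{112 \left(\frac{1}{-8} \left(-27\right) - 259\right)}{9} = \frac{112 \left(\left(- \frac{1}{8}\right) \left(-27\right) - 259\right)}{9} = \frac{112 \left(\frac{27}{8} - 259\right)}{9} = \frac{112}{9} \left(- \frac{2045}{8}\right) = - \frac{28630}{9}$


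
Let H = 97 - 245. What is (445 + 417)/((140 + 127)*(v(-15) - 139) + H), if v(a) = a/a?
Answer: -431/18497 ≈ -0.023301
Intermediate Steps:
v(a) = 1
H = -148
(445 + 417)/((140 + 127)*(v(-15) - 139) + H) = (445 + 417)/((140 + 127)*(1 - 139) - 148) = 862/(267*(-138) - 148) = 862/(-36846 - 148) = 862/(-36994) = 862*(-1/36994) = -431/18497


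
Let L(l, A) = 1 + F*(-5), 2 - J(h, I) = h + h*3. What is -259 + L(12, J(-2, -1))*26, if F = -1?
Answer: -103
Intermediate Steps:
J(h, I) = 2 - 4*h (J(h, I) = 2 - (h + h*3) = 2 - (h + 3*h) = 2 - 4*h)
L(l, A) = 6 (L(l, A) = 1 - 1*(-5) = 1 + 5 = 6)
-259 + L(12, J(-2, -1))*26 = -259 + 6*26 = -259 + 156 = -103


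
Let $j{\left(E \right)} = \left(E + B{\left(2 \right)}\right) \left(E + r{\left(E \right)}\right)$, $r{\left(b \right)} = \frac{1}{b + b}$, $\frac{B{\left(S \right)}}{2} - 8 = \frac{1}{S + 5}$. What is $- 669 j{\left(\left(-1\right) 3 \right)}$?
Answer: $\frac{394041}{14} \approx 28146.0$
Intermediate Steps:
$B{\left(S \right)} = 16 + \frac{2}{5 + S}$ ($B{\left(S \right)} = 16 + \frac{2}{S + 5} = 16 + \frac{2}{5 + S}$)
$r{\left(b \right)} = \frac{1}{2 b}$
$j{\left(E \right)} = \left(\frac{114}{7} + E\right) \left(E + \frac{1}{2 E}\right)$ ($j{\left(E \right)} = \left(E + \frac{2 \left(41 + 8 \cdot 2\right)}{5 + 2}\right) \left(E + \frac{1}{2 E}\right) = \left(E + \frac{2 \left(41 + 16\right)}{7}\right) \left(E + \frac{1}{2 E}\right) = \left(E + 2 \cdot \frac{1}{7} \cdot 57\right) \left(E + \frac{1}{2 E}\right) = \left(E + \frac{114}{7}\right) \left(E + \frac{1}{2 E}\right) = \left(\frac{114}{7} + E\right) \left(E + \frac{1}{2 E}\right)$)
$- 669 j{\left(\left(-1\right) 3 \right)} = - 669 \frac{114 + \left(-1\right) 3 \left(7 + 14 \left(\left(-1\right) 3\right)^{2} + 228 \left(\left(-1\right) 3\right)\right)}{14 \left(\left(-1\right) 3\right)} = - 669 \frac{114 - 3 \left(7 + 14 \left(-3\right)^{2} + 228 \left(-3\right)\right)}{14 \left(-3\right)} = - 669 \cdot \frac{1}{14} \left(- \frac{1}{3}\right) \left(114 - 3 \left(7 + 14 \cdot 9 - 684\right)\right) = - 669 \cdot \frac{1}{14} \left(- \frac{1}{3}\right) \left(114 - 3 \left(7 + 126 - 684\right)\right) = - 669 \cdot \frac{1}{14} \left(- \frac{1}{3}\right) \left(114 - -1653\right) = - 669 \cdot \frac{1}{14} \left(- \frac{1}{3}\right) \left(114 + 1653\right) = - 669 \cdot \frac{1}{14} \left(- \frac{1}{3}\right) 1767 = \left(-669\right) \left(- \frac{589}{14}\right) = \frac{394041}{14}$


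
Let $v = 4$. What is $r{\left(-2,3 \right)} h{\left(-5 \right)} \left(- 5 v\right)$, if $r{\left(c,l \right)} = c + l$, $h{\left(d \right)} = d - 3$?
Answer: $160$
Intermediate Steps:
$h{\left(d \right)} = -3 + d$
$r{\left(-2,3 \right)} h{\left(-5 \right)} \left(- 5 v\right) = \left(-2 + 3\right) \left(-3 - 5\right) \left(\left(-5\right) 4\right) = 1 \left(-8\right) \left(-20\right) = \left(-8\right) \left(-20\right) = 160$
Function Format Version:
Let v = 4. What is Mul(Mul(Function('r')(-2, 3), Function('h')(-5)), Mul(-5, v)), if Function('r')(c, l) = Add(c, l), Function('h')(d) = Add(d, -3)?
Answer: 160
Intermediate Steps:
Function('h')(d) = Add(-3, d)
Mul(Mul(Function('r')(-2, 3), Function('h')(-5)), Mul(-5, v)) = Mul(Mul(Add(-2, 3), Add(-3, -5)), Mul(-5, 4)) = Mul(Mul(1, -8), -20) = Mul(-8, -20) = 160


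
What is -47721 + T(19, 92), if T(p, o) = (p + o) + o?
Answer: -47518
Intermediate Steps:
T(p, o) = p + 2*o (T(p, o) = (o + p) + o = p + 2*o)
-47721 + T(19, 92) = -47721 + (19 + 2*92) = -47721 + (19 + 184) = -47721 + 203 = -47518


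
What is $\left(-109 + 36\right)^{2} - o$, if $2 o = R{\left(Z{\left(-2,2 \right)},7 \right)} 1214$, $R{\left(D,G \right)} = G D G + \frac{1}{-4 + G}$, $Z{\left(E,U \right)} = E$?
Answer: $\frac{193838}{3} \approx 64613.0$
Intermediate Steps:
$R{\left(D,G \right)} = \frac{1}{-4 + G} + D G^{2}$ ($R{\left(D,G \right)} = D G G + \frac{1}{-4 + G} = D G^{2} + \frac{1}{-4 + G} = \frac{1}{-4 + G} + D G^{2}$)
$o = - \frac{177851}{3}$ ($o = \frac{\frac{1 - 2 \cdot 7^{3} - - 8 \cdot 7^{2}}{-4 + 7} \cdot 1214}{2} = \frac{\frac{1 - 686 - \left(-8\right) 49}{3} \cdot 1214}{2} = \frac{\frac{1 - 686 + 392}{3} \cdot 1214}{2} = \frac{\frac{1}{3} \left(-293\right) 1214}{2} = \frac{\left(- \frac{293}{3}\right) 1214}{2} = \frac{1}{2} \left(- \frac{355702}{3}\right) = - \frac{177851}{3} \approx -59284.0$)
$\left(-109 + 36\right)^{2} - o = \left(-109 + 36\right)^{2} - - \frac{177851}{3} = \left(-73\right)^{2} + \frac{177851}{3} = 5329 + \frac{177851}{3} = \frac{193838}{3}$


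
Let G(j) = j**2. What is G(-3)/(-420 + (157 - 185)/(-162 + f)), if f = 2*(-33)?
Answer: -513/23933 ≈ -0.021435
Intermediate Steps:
f = -66
G(-3)/(-420 + (157 - 185)/(-162 + f)) = (-3)**2/(-420 + (157 - 185)/(-162 - 66)) = 9/(-420 - 28/(-228)) = 9/(-420 - 28*(-1/228)) = 9/(-420 + 7/57) = 9/(-23933/57) = 9*(-57/23933) = -513/23933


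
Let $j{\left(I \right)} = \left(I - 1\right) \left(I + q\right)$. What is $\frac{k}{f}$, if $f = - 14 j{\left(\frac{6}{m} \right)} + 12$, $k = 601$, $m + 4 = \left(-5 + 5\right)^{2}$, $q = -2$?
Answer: $- \frac{1202}{221} \approx -5.4389$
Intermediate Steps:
$m = -4$ ($m = -4 + \left(-5 + 5\right)^{2} = -4 + 0^{2} = -4 + 0 = -4$)
$j{\left(I \right)} = \left(-1 + I\right) \left(-2 + I\right)$ ($j{\left(I \right)} = \left(I - 1\right) \left(I - 2\right) = \left(-1 + I\right) \left(-2 + I\right)$)
$f = - \frac{221}{2}$ ($f = - 14 \left(2 + \left(\frac{6}{-4}\right)^{2} - 3 \frac{6}{-4}\right) + 12 = - 14 \left(2 + \left(6 \left(- \frac{1}{4}\right)\right)^{2} - 3 \cdot 6 \left(- \frac{1}{4}\right)\right) + 12 = - 14 \left(2 + \left(- \frac{3}{2}\right)^{2} - - \frac{9}{2}\right) + 12 = - 14 \left(2 + \frac{9}{4} + \frac{9}{2}\right) + 12 = \left(-14\right) \frac{35}{4} + 12 = - \frac{245}{2} + 12 = - \frac{221}{2} \approx -110.5$)
$\frac{k}{f} = \frac{601}{- \frac{221}{2}} = 601 \left(- \frac{2}{221}\right) = - \frac{1202}{221}$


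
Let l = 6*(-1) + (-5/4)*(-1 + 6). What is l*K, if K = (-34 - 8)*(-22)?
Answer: -11319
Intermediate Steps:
K = 924 (K = -42*(-22) = 924)
l = -49/4 (l = -6 - 5*¼*5 = -6 - 5/4*5 = -6 - 25/4 = -49/4 ≈ -12.250)
l*K = -49/4*924 = -11319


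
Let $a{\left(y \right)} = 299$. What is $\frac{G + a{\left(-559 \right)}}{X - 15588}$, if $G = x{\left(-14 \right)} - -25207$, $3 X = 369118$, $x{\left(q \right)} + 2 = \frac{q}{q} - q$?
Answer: $\frac{76557}{322354} \approx 0.23749$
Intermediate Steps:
$x{\left(q \right)} = -1 - q$ ($x{\left(q \right)} = -2 - \left(q - \frac{q}{q}\right) = -2 - \left(-1 + q\right) = -1 - q$)
$X = \frac{369118}{3}$ ($X = \frac{1}{3} \cdot 369118 = \frac{369118}{3} \approx 1.2304 \cdot 10^{5}$)
$G = 25220$ ($G = \left(-1 - -14\right) - -25207 = \left(-1 + 14\right) + 25207 = 13 + 25207 = 25220$)
$\frac{G + a{\left(-559 \right)}}{X - 15588} = \frac{25220 + 299}{\frac{369118}{3} - 15588} = \frac{25519}{\frac{322354}{3}} = 25519 \cdot \frac{3}{322354} = \frac{76557}{322354}$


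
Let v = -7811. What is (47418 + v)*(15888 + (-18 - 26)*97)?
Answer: 460233340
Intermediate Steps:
(47418 + v)*(15888 + (-18 - 26)*97) = (47418 - 7811)*(15888 + (-18 - 26)*97) = 39607*(15888 - 44*97) = 39607*(15888 - 4268) = 39607*11620 = 460233340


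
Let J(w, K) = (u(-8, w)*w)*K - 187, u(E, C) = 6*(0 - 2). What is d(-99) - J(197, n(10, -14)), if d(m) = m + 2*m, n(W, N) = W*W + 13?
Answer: 267022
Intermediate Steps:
u(E, C) = -12 (u(E, C) = 6*(-2) = -12)
n(W, N) = 13 + W² (n(W, N) = W² + 13 = 13 + W²)
J(w, K) = -187 - 12*K*w (J(w, K) = (-12*w)*K - 187 = -12*K*w - 187 = -187 - 12*K*w)
d(m) = 3*m
d(-99) - J(197, n(10, -14)) = 3*(-99) - (-187 - 12*(13 + 10²)*197) = -297 - (-187 - 12*(13 + 100)*197) = -297 - (-187 - 12*113*197) = -297 - (-187 - 267132) = -297 - 1*(-267319) = -297 + 267319 = 267022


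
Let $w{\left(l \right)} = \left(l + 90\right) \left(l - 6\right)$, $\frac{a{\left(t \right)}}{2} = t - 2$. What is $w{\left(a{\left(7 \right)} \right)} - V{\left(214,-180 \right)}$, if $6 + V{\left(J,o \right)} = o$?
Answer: $586$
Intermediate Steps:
$a{\left(t \right)} = -4 + 2 t$ ($a{\left(t \right)} = 2 \left(t - 2\right) = 2 \left(-2 + t\right) = -4 + 2 t$)
$w{\left(l \right)} = \left(-6 + l\right) \left(90 + l\right)$ ($w{\left(l \right)} = \left(90 + l\right) \left(-6 + l\right) = \left(-6 + l\right) \left(90 + l\right)$)
$V{\left(J,o \right)} = -6 + o$
$w{\left(a{\left(7 \right)} \right)} - V{\left(214,-180 \right)} = \left(-540 + \left(-4 + 2 \cdot 7\right)^{2} + 84 \left(-4 + 2 \cdot 7\right)\right) - \left(-6 - 180\right) = \left(-540 + \left(-4 + 14\right)^{2} + 84 \left(-4 + 14\right)\right) - -186 = \left(-540 + 10^{2} + 84 \cdot 10\right) + 186 = \left(-540 + 100 + 840\right) + 186 = 400 + 186 = 586$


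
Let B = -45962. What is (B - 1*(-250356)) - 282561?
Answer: -78167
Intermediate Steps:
(B - 1*(-250356)) - 282561 = (-45962 - 1*(-250356)) - 282561 = (-45962 + 250356) - 282561 = 204394 - 282561 = -78167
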